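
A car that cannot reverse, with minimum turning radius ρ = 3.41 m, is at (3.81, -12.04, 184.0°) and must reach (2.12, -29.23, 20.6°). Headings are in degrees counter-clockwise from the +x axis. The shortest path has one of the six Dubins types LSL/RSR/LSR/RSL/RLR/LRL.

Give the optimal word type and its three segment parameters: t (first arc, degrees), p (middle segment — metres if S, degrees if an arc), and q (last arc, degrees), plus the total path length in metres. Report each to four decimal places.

Let ψ = atan2(Δy, Δx) = atan2(-17.19, -1.69) = -95.6149° be the start→goal bearing.
Normalize: d = |goal − start| / ρ = 17.272875/3.41 = 5.065359, α = (θ_start − ψ) mod 360° = 279.6149° = 4.880200 rad, β = (θ_goal − ψ) mod 360° = 116.2149° = 2.028332 rad.
Common terms: sin α = -0.985953, cos α = 0.167025, sin β = 0.897144, cos β = -0.441739, cos(α−β) = -0.958323, d² = 25.657863. Work in radians in the unit-radius frame; every candidate has L = ρ·(t + p + q).
LSL: p² = 2 + d² − 2cos(α−β) + 2d(sin α − sin β) = 10.497389; p = √p² = 3.239967; φ = atan2(cos β − cos α, d + sin α − sin β) = -0.189015 rad; t = (φ − α) mod 2π = 1.213970 rad, q = (β − φ) mod 2π = 2.217348 rad → L = 3.41·(1.213970 + 3.239967 + 2.217348) = 3.41·6.671285 = 22.749081 m
RSR: p² = 2 + d² − 2cos(α−β) + 2d(sin β − sin α) = 48.651628; p = √p² = 6.975072; φ = atan2(cos α − cos β, d − sin α + sin β) = 0.087388 rad; t = (α − φ) mod 2π = 4.792812 rad, q = (φ − β) mod 2π = 4.342241 rad → L = 3.41·(4.792812 + 6.975072 + 4.342241) = 3.41·16.110125 = 54.935527 m
LSR: p² = d² − 2 + 2cos(α−β) + 2d(sin α + sin β) = 20.841519; p = √p² = 4.565251; φ = atan2(−cos α − cos β, d + sin α + sin β) − atan2(−2, p) = 0.468053 rad; t = (φ − α) mod 2π = 1.871038 rad, q = (φ − β) mod 2π = 4.722906 rad → L = 3.41·(1.871038 + 4.565251 + 4.722906) = 3.41·11.159195 = 38.052856 m
RSL: p² = d² − 2 + 2cos(α−β) − 2d(sin α + sin β) = 22.640917; p = √p² = 4.758247; φ = atan2(cos α + cos β, d − sin α − sin β) − atan2(2, p) = -0.451151 rad; t = (α − φ) mod 2π = 5.331352 rad, q = (β − φ) mod 2π = 2.479484 rad → L = 3.41·(5.331352 + 4.758247 + 2.479484) = 3.41·12.569082 = 42.860571 m
RLR: c = (6 − d² + 2cos(α−β) + 2d(sin α − sin β))/8 = -5.081453, |c| > 1 → infeasible
LRL: c = (6 − d² + 2cos(α−β) − 2d(sin α − sin β))/8 = -0.312174; p = 2π − arccos c = 4.394909 rad; φ = atan2(cos β − cos α, d + sin α − sin β) = -0.189015 rad; t = (φ − α + p/2) mod 2π = 3.411424 rad, q = (β − α − t + p) mod 2π = 4.414802 rad → L = 3.41·(3.411424 + 4.394909 + 4.414802) = 3.41·12.221135 = 41.674070 m
Shortest: LSL with L = 22.749081 m ≈ 22.7491 m
Convert LSL to answer units (arcs ×180/π): t = 1.213970·180/π = 69.5553°, p = ρ·p = 3.41·3.239967 = 11.0483 m, q = 2.217348·180/π = 127.0447°, L = 22.7491 m.

LSL: t = 69.5553°, p = 11.0483 m, q = 127.0447°, L = 22.7491 m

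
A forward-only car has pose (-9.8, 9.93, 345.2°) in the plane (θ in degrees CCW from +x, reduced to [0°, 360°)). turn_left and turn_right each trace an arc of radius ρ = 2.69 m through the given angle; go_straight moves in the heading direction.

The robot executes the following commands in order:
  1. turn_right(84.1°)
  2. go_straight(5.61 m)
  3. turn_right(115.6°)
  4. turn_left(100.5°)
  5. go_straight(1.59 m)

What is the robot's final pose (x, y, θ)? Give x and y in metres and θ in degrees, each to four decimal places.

(-17.5065, -3.0054, 246.0000°)

set_pose: (x, y, θ) = (-9.8000, 9.9300, 345.2000°), ρ = 2.69
turn_right(84.1°): centre at ρ to the right, rotate −84.1° → (-7.8295, 6.9131, 261.1000°)
go_straight(5.61): x += 5.61·cos θ, y += 5.61·sin θ → (-8.6975, 1.3706, 261.1000°)
turn_right(115.6°): centre at ρ to the right, rotate −115.6° → (-12.8787, -0.4301, 145.5000°)
turn_left(100.5°): centre at ρ to the left, rotate +100.5° → (-16.8598, -1.5529, 246.0000°)
go_straight(1.59): x += 1.59·cos θ, y += 1.59·sin θ → (-17.5065, -3.0054, 246.0000°)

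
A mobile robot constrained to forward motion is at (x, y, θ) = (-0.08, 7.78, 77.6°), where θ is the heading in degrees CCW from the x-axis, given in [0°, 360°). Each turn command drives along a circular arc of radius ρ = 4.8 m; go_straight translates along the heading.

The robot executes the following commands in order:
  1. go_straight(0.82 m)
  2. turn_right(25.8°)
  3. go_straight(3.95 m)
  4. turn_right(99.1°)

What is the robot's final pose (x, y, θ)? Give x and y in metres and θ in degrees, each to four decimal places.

set_pose: (x, y, θ) = (-0.0800, 7.7800, 77.6000°), ρ = 4.8
go_straight(0.82): x += 0.82·cos θ, y += 0.82·sin θ → (0.0961, 8.5809, 77.6000°)
turn_right(25.8°): centre at ρ to the right, rotate −25.8° → (1.0120, 10.5185, 51.8000°)
go_straight(3.95): x += 3.95·cos θ, y += 3.95·sin θ → (3.4547, 13.6226, 51.8000°)
turn_right(99.1°): centre at ρ to the right, rotate −99.1° → (10.7544, 13.9094, -47.3000° ≡ 312.7000°)

(10.7544, 13.9094, 312.7000°)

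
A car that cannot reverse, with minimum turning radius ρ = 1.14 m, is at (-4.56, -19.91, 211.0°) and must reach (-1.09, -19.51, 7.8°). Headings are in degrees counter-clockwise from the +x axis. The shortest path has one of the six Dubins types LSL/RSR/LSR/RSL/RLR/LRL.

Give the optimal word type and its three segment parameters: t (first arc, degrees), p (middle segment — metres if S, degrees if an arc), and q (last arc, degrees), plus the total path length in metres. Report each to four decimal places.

Let ψ = atan2(Δy, Δx) = atan2(0.40, 3.47) = 6.5757° be the start→goal bearing.
Normalize: d = |goal − start| / ρ = 3.492979/1.14 = 3.064016, α = (θ_start − ψ) mod 360° = 204.4243° = 3.567878 rad, β = (θ_goal − ψ) mod 360° = 1.2243° = 0.021368 rad.
Common terms: sin α = -0.413491, cos α = -0.910508, sin β = 0.021367, cos β = 0.999772, cos(α−β) = -0.919135, d² = 9.388196. Work in radians in the unit-radius frame; every candidate has L = ρ·(t + p + q).
LSL: p² = 2 + d² − 2cos(α−β) + 2d(sin α − sin β) = 10.561644; p = √p² = 3.249868; φ = atan2(cos β − cos α, d + sin α − sin β) = 0.628340 rad; t = (φ − α) mod 2π = 3.343647 rad, q = (β − φ) mod 2π = 5.676214 rad → L = 1.14·(3.343647 + 3.249868 + 5.676214) = 1.14·12.269730 = 13.987492 m
RSR: p² = 2 + d² − 2cos(α−β) + 2d(sin β − sin α) = 15.891290; p = √p² = 3.986388; φ = atan2(cos α − cos β, d − sin α + sin β) = -0.499744 rad; t = (α − φ) mod 2π = 4.067621 rad, q = (φ − β) mod 2π = 5.762073 rad → L = 1.14·(4.067621 + 3.986388 + 5.762073) = 1.14·13.816082 = 15.750334 m
LSR: p² = d² − 2 + 2cos(α−β) + 2d(sin α + sin β) = 3.146976; p = √p² = 1.773972; φ = atan2(−cos α − cos β, d + sin α + sin β) − atan2(−2, p) = 0.811822 rad; t = (φ − α) mod 2π = 3.527130 rad, q = (φ − β) mod 2π = 0.790454 rad → L = 1.14·(3.527130 + 1.773972 + 0.790454) = 1.14·6.091555 = 6.944373 m
RSL: p² = d² − 2 + 2cos(α−β) − 2d(sin α + sin β) = 7.952875; p = √p² = 2.820084; φ = atan2(cos α + cos β, d − sin α − sin β) − atan2(2, p) = -0.591051 rad; t = (α − φ) mod 2π = 4.158929 rad, q = (β − φ) mod 2π = 0.612420 rad → L = 1.14·(4.158929 + 2.820084 + 0.612420) = 1.14·7.591433 = 8.654233 m
RLR: c = (6 − d² + 2cos(α−β) + 2d(sin α − sin β))/8 = -0.986411; p = 2π − arccos c = 3.306636 rad; φ = atan2(cos α − cos β, d − sin α + sin β) = -0.499744 rad; t = (α − φ + p/2) mod 2π = 5.720939 rad, q = (α − β − t + p) mod 2π = 1.132206 rad → L = 1.14·(5.720939 + 3.306636 + 1.132206) = 1.14·10.159781 = 11.582150 m
LRL: c = (6 − d² + 2cos(α−β) − 2d(sin α − sin β))/8 = -0.320206; p = 2π − arccos c = 4.386443 rad; φ = atan2(cos β − cos α, d + sin α − sin β) = 0.628340 rad; t = (φ − α + p/2) mod 2π = 5.536869 rad, q = (β − α − t + p) mod 2π = 1.586250 rad → L = 1.14·(5.536869 + 4.386443 + 1.586250) = 1.14·11.509561 = 13.120900 m
Shortest: LSR with L = 6.944373 m ≈ 6.9444 m
Convert LSR to answer units (arcs ×180/π): t = 3.527130·180/π = 202.0897°, p = ρ·p = 1.14·1.773972 = 2.0223 m, q = 0.790454·180/π = 45.2897°, L = 6.9444 m.

LSR: t = 202.0897°, p = 2.0223 m, q = 45.2897°, L = 6.9444 m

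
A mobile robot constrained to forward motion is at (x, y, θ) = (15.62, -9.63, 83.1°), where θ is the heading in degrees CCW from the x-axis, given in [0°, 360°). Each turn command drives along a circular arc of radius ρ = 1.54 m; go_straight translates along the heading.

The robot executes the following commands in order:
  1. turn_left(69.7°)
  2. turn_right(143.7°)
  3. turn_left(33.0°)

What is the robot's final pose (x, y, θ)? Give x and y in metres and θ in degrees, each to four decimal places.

set_pose: (x, y, θ) = (15.6200, -9.6300, 83.1000°), ρ = 1.54
turn_left(69.7°): centre at ρ to the left, rotate +69.7° → (14.7951, -8.0753, 152.8000°)
turn_right(143.7°): centre at ρ to the right, rotate −143.7° → (15.2555, -5.1850, 9.1000°)
turn_left(33.0°): centre at ρ to the left, rotate +33.0° → (16.0443, -4.8070, 42.1000°)

(16.0443, -4.8070, 42.1000°)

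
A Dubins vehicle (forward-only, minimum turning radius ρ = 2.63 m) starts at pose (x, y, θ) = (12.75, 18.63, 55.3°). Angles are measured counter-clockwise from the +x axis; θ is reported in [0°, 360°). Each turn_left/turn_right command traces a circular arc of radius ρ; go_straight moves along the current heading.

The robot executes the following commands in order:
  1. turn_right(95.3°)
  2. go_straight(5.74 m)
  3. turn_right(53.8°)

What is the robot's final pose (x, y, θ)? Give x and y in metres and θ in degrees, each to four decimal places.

set_pose: (x, y, θ) = (12.7500, 18.6300, 55.3000°), ρ = 2.63
turn_right(95.3°): centre at ρ to the right, rotate −95.3° → (16.6028, 19.1475, -40.0000° ≡ 320.0000°)
go_straight(5.74): x += 5.74·cos θ, y += 5.74·sin θ → (20.9999, 15.4579, 320.0000°)
turn_right(53.8°): centre at ρ to the right, rotate −53.8° → (21.9336, 13.2689, 266.2000°)

(21.9336, 13.2689, 266.2000°)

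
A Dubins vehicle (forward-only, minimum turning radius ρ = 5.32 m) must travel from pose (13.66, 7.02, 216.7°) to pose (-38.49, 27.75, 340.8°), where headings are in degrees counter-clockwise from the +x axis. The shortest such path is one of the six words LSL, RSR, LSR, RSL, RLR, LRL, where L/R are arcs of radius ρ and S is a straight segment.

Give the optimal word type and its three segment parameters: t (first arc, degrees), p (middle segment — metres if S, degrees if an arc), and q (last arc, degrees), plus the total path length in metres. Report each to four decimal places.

RSR: t = 49.4109°, p = 51.9945 m, q = 186.4891°, L = 73.8981 m

Let ψ = atan2(Δy, Δx) = atan2(20.73, -52.15) = 158.3218° be the start→goal bearing.
Normalize: d = |goal − start| / ρ = 56.119118/5.32 = 10.548706, α = (θ_start − ψ) mod 360° = 58.3782° = 1.018891 rad, β = (θ_goal − ψ) mod 360° = 182.4782° = 3.184845 rad.
Common terms: sin α = 0.851527, cos α = 0.524310, sin β = -0.043239, cos β = -0.999065, cos(α−β) = -0.560639, d² = 111.275206. Work in radians in the unit-radius frame; every candidate has L = ρ·(t + p + q).
LSL: p² = 2 + d² − 2cos(α−β) + 2d(sin α − sin β) = 133.273735; p = √p² = 11.544424; φ = atan2(cos β − cos α, d + sin α − sin β) = -0.132344 rad; t = (φ − α) mod 2π = 5.131950 rad, q = (β − φ) mod 2π = 3.317189 rad → L = 5.32·(5.131950 + 11.544424 + 3.317189) = 5.32·19.993563 = 106.365757 m
RSR: p² = 2 + d² − 2cos(α−β) + 2d(sin β − sin α) = 95.519234; p = √p² = 9.773394; φ = atan2(cos α − cos β, d − sin α + sin β) = 0.156508 rad; t = (α − φ) mod 2π = 0.862384 rad, q = (φ − β) mod 2π = 3.254848 rad → L = 5.32·(0.862384 + 9.773394 + 3.254848) = 5.32·13.890626 = 73.898130 m
LSR: p² = d² − 2 + 2cos(α−β) + 2d(sin α + sin β) = 125.206723; p = √p² = 11.189581; φ = atan2(−cos α − cos β, d + sin α + sin β) − atan2(−2, p) = 0.218648 rad; t = (φ − α) mod 2π = 5.482942 rad, q = (φ − β) mod 2π = 3.316989 rad → L = 5.32·(5.482942 + 11.189581 + 3.316989) = 5.32·19.989512 = 106.344205 m
RSL: p² = d² − 2 + 2cos(α−β) − 2d(sin α + sin β) = 91.101134; p = √p² = 9.544691; φ = atan2(cos α + cos β, d − sin α − sin β) − atan2(2, p) = -0.255254 rad; t = (α − φ) mod 2π = 1.274146 rad, q = (β − φ) mod 2π = 3.440099 rad → L = 5.32·(1.274146 + 9.544691 + 3.440099) = 5.32·14.258936 = 75.857541 m
RLR: c = (6 − d² + 2cos(α−β) + 2d(sin α − sin β))/8 = -10.939904, |c| > 1 → infeasible
LRL: c = (6 − d² + 2cos(α−β) − 2d(sin α − sin β))/8 = -15.659217, |c| > 1 → infeasible
Shortest: RSR with L = 73.898130 m ≈ 73.8981 m
Convert RSR to answer units (arcs ×180/π): t = 0.862384·180/π = 49.4109°, p = ρ·p = 5.32·9.773394 = 51.9945 m, q = 3.254848·180/π = 186.4891°, L = 73.8981 m.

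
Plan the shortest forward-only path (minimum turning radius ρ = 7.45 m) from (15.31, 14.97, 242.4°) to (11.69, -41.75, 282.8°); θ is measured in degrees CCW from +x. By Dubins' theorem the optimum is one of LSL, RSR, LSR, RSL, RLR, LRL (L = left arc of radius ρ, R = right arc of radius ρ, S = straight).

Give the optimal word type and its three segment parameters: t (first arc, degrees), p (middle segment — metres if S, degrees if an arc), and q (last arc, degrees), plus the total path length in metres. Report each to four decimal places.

Let ψ = atan2(Δy, Δx) = atan2(-56.72, -3.62) = -93.6518° be the start→goal bearing.
Normalize: d = |goal − start| / ρ = 56.835401/7.45 = 7.628913, α = (θ_start − ψ) mod 360° = 336.0518° = 5.865210 rad, β = (θ_goal − ψ) mod 360° = 16.4518° = 0.287138 rad.
Common terms: sin α = -0.405911, cos α = 0.913913, sin β = 0.283209, cos β = 0.959058, cos(α−β) = 0.761538, d² = 58.200312. Work in radians in the unit-radius frame; every candidate has L = ρ·(t + p + q).
LSL: p² = 2 + d² − 2cos(α−β) + 2d(sin α − sin β) = 48.162775; p = √p² = 6.939941; φ = atan2(cos β − cos α, d + sin α − sin β) = 0.006505 rad; t = (φ − α) mod 2π = 0.424480 rad, q = (β − φ) mod 2π = 0.280633 rad → L = 7.45·(0.424480 + 6.939941 + 0.280633) = 7.45·7.645054 = 56.955649 m
RSR: p² = 2 + d² − 2cos(α−β) + 2d(sin β − sin α) = 69.191696; p = √p² = 8.318155; φ = atan2(cos α − cos β, d − sin α + sin β) = -0.005427 rad; t = (α − φ) mod 2π = 5.870638 rad, q = (φ − β) mod 2π = 5.990620 rad → L = 7.45·(5.870638 + 8.318155 + 5.990620) = 7.45·20.179412 = 150.336621 m
LSR: p² = d² − 2 + 2cos(α−β) + 2d(sin α + sin β) = 55.851221; p = √p² = 7.473367; φ = atan2(−cos α − cos β, d + sin α + sin β) − atan2(−2, p) = 0.016960 rad; t = (φ − α) mod 2π = 0.434935 rad, q = (φ − β) mod 2π = 6.013007 rad → L = 7.45·(0.434935 + 7.473367 + 6.013007) = 7.45·13.921310 = 103.713756 m
RSL: p² = d² − 2 + 2cos(α−β) − 2d(sin α + sin β) = 59.595555; p = √p² = 7.719816; φ = atan2(cos α + cos β, d − sin α − sin β) − atan2(2, p) = -0.016421 rad; t = (α − φ) mod 2π = 5.881631 rad, q = (β − φ) mod 2π = 0.303559 rad → L = 7.45·(5.881631 + 7.719816 + 0.303559) = 7.45·13.905005 = 103.592291 m
RLR: c = (6 − d² + 2cos(α−β) + 2d(sin α − sin β))/8 = -7.648962, |c| > 1 → infeasible
LRL: c = (6 − d² + 2cos(α−β) − 2d(sin α − sin β))/8 = -5.020347, |c| > 1 → infeasible
Shortest: LSL with L = 56.955649 m ≈ 56.9556 m
Convert LSL to answer units (arcs ×180/π): t = 0.424480·180/π = 24.3209°, p = ρ·p = 7.45·6.939941 = 51.7026 m, q = 0.280633·180/π = 16.0791°, L = 56.9556 m.

LSL: t = 24.3209°, p = 51.7026 m, q = 16.0791°, L = 56.9556 m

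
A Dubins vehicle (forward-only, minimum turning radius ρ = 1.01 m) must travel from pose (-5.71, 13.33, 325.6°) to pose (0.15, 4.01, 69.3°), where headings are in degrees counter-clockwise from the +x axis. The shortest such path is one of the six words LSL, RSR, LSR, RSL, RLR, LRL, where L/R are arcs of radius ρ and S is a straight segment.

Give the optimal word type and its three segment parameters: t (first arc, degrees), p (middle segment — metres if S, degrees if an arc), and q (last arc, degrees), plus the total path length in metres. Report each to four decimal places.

Let ψ = atan2(Δy, Δx) = atan2(-9.32, 5.86) = -57.8402° be the start→goal bearing.
Normalize: d = |goal − start| / ρ = 11.009178/1.01 = 10.900176, α = (θ_start − ψ) mod 360° = 23.4402° = 0.409108 rad, β = (θ_goal − ψ) mod 360° = 127.1402° = 2.219014 rad.
Common terms: sin α = 0.397791, cos α = 0.917476, sin β = 0.797161, cos β = -0.603767, cos(α−β) = -0.236838, d² = 118.813842. Work in radians in the unit-radius frame; every candidate has L = ρ·(t + p + q).
LSL: p² = 2 + d² − 2cos(α−β) + 2d(sin α − sin β) = 112.581109; p = √p² = 10.610425; φ = atan2(cos β − cos α, d + sin α − sin β) = -0.143868 rad; t = (φ − α) mod 2π = 5.730209 rad, q = (β − φ) mod 2π = 2.362883 rad → L = 1.01·(5.730209 + 10.610425 + 2.362883) = 1.01·18.703516 = 18.890551 m
RSR: p² = 2 + d² − 2cos(α−β) + 2d(sin β − sin α) = 129.993927; p = √p² = 11.401488; φ = atan2(cos α − cos β, d − sin α + sin β) = 0.133824 rad; t = (α − φ) mod 2π = 0.275284 rad, q = (φ − β) mod 2π = 4.197995 rad → L = 1.01·(0.275284 + 11.401488 + 4.197995) = 1.01·15.874767 = 16.033514 m
LSR: p² = d² − 2 + 2cos(α−β) + 2d(sin α + sin β) = 142.390539; p = √p² = 11.932751; φ = atan2(−cos α − cos β, d + sin α + sin β) − atan2(−2, p) = 0.140131 rad; t = (φ − α) mod 2π = 6.014209 rad, q = (φ − β) mod 2π = 4.204302 rad → L = 1.01·(6.014209 + 11.932751 + 4.204302) = 1.01·22.151262 = 22.372775 m
RSL: p² = d² − 2 + 2cos(α−β) − 2d(sin α + sin β) = 90.289792; p = √p² = 9.502094; φ = atan2(cos α + cos β, d − sin α − sin β) − atan2(2, p) = -0.175139 rad; t = (α − φ) mod 2π = 0.584247 rad, q = (β − φ) mod 2π = 2.394154 rad → L = 1.01·(0.584247 + 9.502094 + 2.394154) = 1.01·12.480495 = 12.605300 m
RLR: c = (6 − d² + 2cos(α−β) + 2d(sin α − sin β))/8 = -15.249241, |c| > 1 → infeasible
LRL: c = (6 − d² + 2cos(α−β) − 2d(sin α − sin β))/8 = -13.072639, |c| > 1 → infeasible
Shortest: RSL with L = 12.605300 m ≈ 12.6053 m
Convert RSL to answer units (arcs ×180/π): t = 0.584247·180/π = 33.4749°, p = ρ·p = 1.01·9.502094 = 9.5971 m, q = 2.394154·180/π = 137.1749°, L = 12.6053 m.

RSL: t = 33.4749°, p = 9.5971 m, q = 137.1749°, L = 12.6053 m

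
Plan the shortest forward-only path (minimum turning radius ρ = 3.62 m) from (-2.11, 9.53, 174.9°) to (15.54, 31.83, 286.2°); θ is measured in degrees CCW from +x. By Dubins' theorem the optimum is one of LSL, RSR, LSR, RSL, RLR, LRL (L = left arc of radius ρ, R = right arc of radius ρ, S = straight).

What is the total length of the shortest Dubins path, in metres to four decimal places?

Let ψ = atan2(Δy, Δx) = atan2(22.30, 17.65) = 51.6391° be the start→goal bearing.
Normalize: d = |goal − start| / ρ = 28.439629/3.62 = 7.856251, α = (θ_start − ψ) mod 360° = 123.2609° = 2.151309 rad, β = (θ_goal − ψ) mod 360° = 234.5609° = 4.093860 rad.
Common terms: sin α = 0.836182, cos α = -0.548452, sin β = -0.814732, cos β = -0.579837, cos(α−β) = -0.363251, d² = 61.720682. Work in radians in the unit-radius frame; every candidate has L = ρ·(t + p + q).
LSL: p² = 2 + d² − 2cos(α−β) + 2d(sin α − sin β) = 90.387176; p = √p² = 9.507217; φ = atan2(cos β − cos α, d + sin α − sin β) = -0.003301 rad; t = (φ − α) mod 2π = 4.128576 rad, q = (β − φ) mod 2π = 4.097161 rad → L = 3.62·(4.128576 + 9.507217 + 4.097161) = 3.62·17.732954 = 64.193293 m
RSR: p² = 2 + d² − 2cos(α−β) + 2d(sin β − sin α) = 38.507192; p = √p² = 6.205416; φ = atan2(cos α − cos β, d − sin α + sin β) = 0.005058 rad; t = (α − φ) mod 2π = 2.146251 rad, q = (φ − β) mod 2π = 2.194383 rad → L = 3.62·(2.146251 + 6.205416 + 2.194383) = 3.62·10.546050 = 38.176702 m
LSR: p² = d² − 2 + 2cos(α−β) + 2d(sin α + sin β) = 59.331204; p = √p² = 7.702675; φ = atan2(−cos α − cos β, d + sin α + sin β) − atan2(−2, p) = 0.396299 rad; t = (φ − α) mod 2π = 4.528175 rad, q = (φ − β) mod 2π = 2.585624 rad → L = 3.62·(4.528175 + 7.702675 + 2.585624) = 3.62·14.816474 = 53.635636 m
RSL: p² = d² − 2 + 2cos(α−β) − 2d(sin α + sin β) = 58.657154; p = √p² = 7.658796; φ = atan2(cos α + cos β, d − sin α − sin β) − atan2(2, p) = -0.398460 rad; t = (α − φ) mod 2π = 2.549769 rad, q = (β − φ) mod 2π = 4.492320 rad → L = 3.62·(2.549769 + 7.658796 + 4.492320) = 3.62·14.700885 = 53.217202 m
RLR: c = (6 − d² + 2cos(α−β) + 2d(sin α − sin β))/8 = -3.813399, |c| > 1 → infeasible
LRL: c = (6 − d² + 2cos(α−β) − 2d(sin α − sin β))/8 = -10.298397, |c| > 1 → infeasible
Shortest: RSR with L = 38.176702 m ≈ 38.1767 m

38.1767 m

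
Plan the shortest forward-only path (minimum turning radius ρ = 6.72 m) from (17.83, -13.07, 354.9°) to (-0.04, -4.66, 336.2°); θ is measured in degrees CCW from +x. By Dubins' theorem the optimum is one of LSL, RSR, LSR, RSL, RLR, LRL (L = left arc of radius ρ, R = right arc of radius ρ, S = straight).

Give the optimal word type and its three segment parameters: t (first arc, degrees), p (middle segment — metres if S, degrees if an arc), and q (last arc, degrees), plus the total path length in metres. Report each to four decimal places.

Let ψ = atan2(Δy, Δx) = atan2(8.41, -17.87) = 154.7973° be the start→goal bearing.
Normalize: d = |goal − start| / ρ = 19.750063/6.72 = 2.938998, α = (θ_start − ψ) mod 360° = 200.1027° = 3.492450 rad, β = (θ_goal − ψ) mod 360° = 181.4027° = 3.166074 rad.
Common terms: sin α = -0.343703, cos α = -0.939078, sin β = -0.024479, cos β = -0.999700, cos(α−β) = 0.947210, d² = 8.637706. Work in radians in the unit-radius frame; every candidate has L = ρ·(t + p + q).
LSL: p² = 2 + d² − 2cos(α−β) + 2d(sin α − sin β) = 6.866885; p = √p² = 2.620474; φ = atan2(cos β − cos α, d + sin α − sin β) = -0.023136 rad; t = (φ − α) mod 2π = 2.767599 rad, q = (β − φ) mod 2π = 3.189210 rad → L = 6.72·(2.767599 + 2.620474 + 3.189210) = 6.72·8.577283 = 57.639341 m
RSR: p² = 2 + d² − 2cos(α−β) + 2d(sin β − sin α) = 10.619687; p = √p² = 3.258786; φ = atan2(cos α − cos β, d − sin α + sin β) = 0.018604 rad; t = (α − φ) mod 2π = 3.473847 rad, q = (φ − β) mod 2π = 3.135715 rad → L = 6.72·(3.473847 + 3.258786 + 3.135715) = 6.72·9.868348 = 66.315299 m
LSR: p² = d² − 2 + 2cos(α−β) + 2d(sin α + sin β) = 6.367954; p = √p² = 2.523481; φ = atan2(−cos α − cos β, d + sin α + sin β) − atan2(−2, p) = 1.316337 rad; t = (φ − α) mod 2π = 4.107072 rad, q = (φ − β) mod 2π = 4.433448 rad → L = 6.72·(4.107072 + 2.523481 + 4.433448) = 6.72·11.064001 = 74.350085 m
RSL: p² = d² − 2 + 2cos(α−β) − 2d(sin α + sin β) = 10.696300; p = √p² = 3.270520; φ = atan2(cos α + cos β, d − sin α − sin β) − atan2(2, p) = -1.079085 rad; t = (α − φ) mod 2π = 4.571535 rad, q = (β − φ) mod 2π = 4.245159 rad → L = 6.72·(4.571535 + 3.270520 + 4.245159) = 6.72·12.087214 = 81.226079 m
RLR: c = (6 − d² + 2cos(α−β) + 2d(sin α − sin β))/8 = -0.327461; p = 2π − arccos c = 4.378774 rad; φ = atan2(cos α − cos β, d − sin α + sin β) = 0.018604 rad; t = (α − φ + p/2) mod 2π = 5.663234 rad, q = (α − β − t + p) mod 2π = 5.325102 rad → L = 6.72·(5.663234 + 4.378774 + 5.325102) = 6.72·15.367110 = 103.266978 m
LRL: c = (6 − d² + 2cos(α−β) − 2d(sin α − sin β))/8 = 0.141639; p = 2π − arccos c = 4.854506 rad; φ = atan2(cos β − cos α, d + sin α − sin β) = -0.023136 rad; t = (φ − α + p/2) mod 2π = 5.194852 rad, q = (β − α − t + p) mod 2π = 5.616463 rad → L = 6.72·(5.194852 + 4.854506 + 5.616463) = 6.72·15.665821 = 105.274320 m
Shortest: LSL with L = 57.639341 m ≈ 57.6393 m
Convert LSL to answer units (arcs ×180/π): t = 2.767599·180/π = 158.5717°, p = ρ·p = 6.72·2.620474 = 17.6096 m, q = 3.189210·180/π = 182.7283°, L = 57.6393 m.

LSL: t = 158.5717°, p = 17.6096 m, q = 182.7283°, L = 57.6393 m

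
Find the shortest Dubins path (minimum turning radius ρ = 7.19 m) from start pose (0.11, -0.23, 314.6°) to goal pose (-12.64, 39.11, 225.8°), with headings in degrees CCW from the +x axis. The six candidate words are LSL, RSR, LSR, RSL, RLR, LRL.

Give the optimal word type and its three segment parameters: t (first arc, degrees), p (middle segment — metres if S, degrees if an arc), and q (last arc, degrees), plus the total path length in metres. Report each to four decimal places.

Let ψ = atan2(Δy, Δx) = atan2(39.34, -12.75) = 107.9574° be the start→goal bearing.
Normalize: d = |goal − start| / ρ = 41.354541/7.19 = 5.751675, α = (θ_start − ψ) mod 360° = 206.6426° = 3.606594 rad, β = (θ_goal − ψ) mod 360° = 117.8426° = 2.056742 rad.
Common terms: sin α = -0.448424, cos α = -0.893821, sin β = 0.884234, cos β = -0.467044, cos(α−β) = 0.020942, d² = 33.081762. Work in radians in the unit-radius frame; every candidate has L = ρ·(t + p + q).
LSL: p² = 2 + d² − 2cos(α−β) + 2d(sin α − sin β) = 19.709849; p = √p² = 4.439578; φ = atan2(cos β − cos α, d + sin α − sin β) = 0.096279 rad; t = (φ − α) mod 2π = 2.772870 rad, q = (β − φ) mod 2π = 1.960463 rad → L = 7.19·(2.772870 + 4.439578 + 1.960463) = 7.19·9.172910 = 65.953226 m
RSR: p² = 2 + d² − 2cos(α−β) + 2d(sin β − sin α) = 50.369907; p = √p² = 7.097176; φ = atan2(cos α − cos β, d − sin α + sin β) = -0.060170 rad; t = (α − φ) mod 2π = 3.666764 rad, q = (φ − β) mod 2π = 4.166274 rad → L = 7.19·(3.666764 + 7.097176 + 4.166274) = 7.19·14.930214 = 107.348236 m
LSR: p² = d² − 2 + 2cos(α−β) + 2d(sin α + sin β) = 36.136920; p = √p² = 6.011399; φ = atan2(−cos α − cos β, d + sin α + sin β) − atan2(−2, p) = 0.537673 rad; t = (φ − α) mod 2π = 3.214264 rad, q = (φ − β) mod 2π = 4.764117 rad → L = 7.19·(3.214264 + 6.011399 + 4.764117) = 7.19·13.989780 = 100.586521 m
RSL: p² = d² − 2 + 2cos(α−β) − 2d(sin α + sin β) = 26.110374; p = √p² = 5.109831; φ = atan2(cos α + cos β, d − sin α − sin β) − atan2(2, p) = -0.623691 rad; t = (α − φ) mod 2π = 4.230285 rad, q = (β − φ) mod 2π = 2.680433 rad → L = 7.19·(4.230285 + 5.109831 + 2.680433) = 7.19·12.020549 = 86.427747 m
RLR: c = (6 − d² + 2cos(α−β) + 2d(sin α − sin β))/8 = -5.296238, |c| > 1 → infeasible
LRL: c = (6 − d² + 2cos(α−β) − 2d(sin α − sin β))/8 = -1.463731, |c| > 1 → infeasible
Shortest: LSL with L = 65.953226 m ≈ 65.9532 m
Convert LSL to answer units (arcs ×180/π): t = 2.772870·180/π = 158.8737°, p = ρ·p = 7.19·4.439578 = 31.9206 m, q = 1.960463·180/π = 112.3263°, L = 65.9532 m.

LSL: t = 158.8737°, p = 31.9206 m, q = 112.3263°, L = 65.9532 m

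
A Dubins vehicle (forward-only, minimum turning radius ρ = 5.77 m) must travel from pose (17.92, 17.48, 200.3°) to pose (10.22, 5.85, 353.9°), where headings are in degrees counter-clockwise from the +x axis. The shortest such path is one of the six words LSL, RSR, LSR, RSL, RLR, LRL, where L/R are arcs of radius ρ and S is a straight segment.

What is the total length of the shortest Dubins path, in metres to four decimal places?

Let ψ = atan2(Δy, Δx) = atan2(-11.63, -7.70) = -123.5078° be the start→goal bearing.
Normalize: d = |goal − start| / ρ = 13.948007/5.77 = 2.417332, α = (θ_start − ψ) mod 360° = 323.8078° = 5.651512 rad, β = (θ_goal − ψ) mod 360° = 117.4078° = 2.049152 rad.
Common terms: sin α = -0.590496, cos α = 0.807040, sin β = 0.887753, cos β = -0.460320, cos(α−β) = -0.895712, d² = 5.843495. Work in radians in the unit-radius frame; every candidate has L = ρ·(t + p + q).
LSL: p² = 2 + d² − 2cos(α−β) + 2d(sin α − sin β) = 2.488081; p = √p² = 1.577365; φ = atan2(cos β − cos α, d + sin α − sin β) = -0.933096 rad; t = (φ − α) mod 2π = 5.981763 rad, q = (β − φ) mod 2π = 2.982248 rad → L = 5.77·(5.981763 + 1.577365 + 2.982248) = 5.77·10.541376 = 60.823740 m
RSR: p² = 2 + d² − 2cos(α−β) + 2d(sin β − sin α) = 16.781757; p = √p² = 4.096554; φ = atan2(cos α − cos β, d − sin α + sin β) = 0.314533 rad; t = (α − φ) mod 2π = 5.336979 rad, q = (φ − β) mod 2π = 4.548566 rad → L = 5.77·(5.336979 + 4.096554 + 4.548566) = 5.77·13.982099 = 80.676712 m
LSR: p² = d² − 2 + 2cos(α−β) + 2d(sin α + sin β) = 3.489209; p = √p² = 1.867942; φ = atan2(−cos α − cos β, d + sin α + sin β) − atan2(−2, p) = 0.692490 rad; t = (φ − α) mod 2π = 1.324163 rad, q = (φ − β) mod 2π = 4.926523 rad → L = 5.77·(1.324163 + 1.867942 + 4.926523) = 5.77·8.118628 = 46.844483 m
RSL: p² = d² − 2 + 2cos(α−β) − 2d(sin α + sin β) = 0.614935; p = √p² = 0.784178; φ = atan2(cos α + cos β, d − sin α − sin β) − atan2(2, p) = -1.035022 rad; t = (α − φ) mod 2π = 0.403349 rad, q = (β − φ) mod 2π = 3.084174 rad → L = 5.77·(0.403349 + 0.784178 + 3.084174) = 5.77·4.271701 = 24.647713 m
RLR: c = (6 − d² + 2cos(α−β) + 2d(sin α − sin β))/8 = -1.097720, |c| > 1 → infeasible
LRL: c = (6 − d² + 2cos(α−β) − 2d(sin α − sin β))/8 = 0.688990; p = 2π − arccos c = 5.472483 rad; φ = atan2(cos β − cos α, d + sin α − sin β) = -0.933096 rad; t = (φ − α + p/2) mod 2π = 2.434819 rad, q = (β − α − t + p) mod 2π = 5.718490 rad → L = 5.77·(2.434819 + 5.472483 + 5.718490) = 5.77·13.625793 = 78.620823 m
Shortest: RSL with L = 24.647713 m ≈ 24.6477 m

24.6477 m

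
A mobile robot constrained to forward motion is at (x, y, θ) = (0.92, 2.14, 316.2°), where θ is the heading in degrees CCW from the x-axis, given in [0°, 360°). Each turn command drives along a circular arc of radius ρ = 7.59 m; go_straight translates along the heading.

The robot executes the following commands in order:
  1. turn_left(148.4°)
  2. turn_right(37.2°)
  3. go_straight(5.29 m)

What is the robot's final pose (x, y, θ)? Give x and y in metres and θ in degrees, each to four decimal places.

(15.8889, 19.2452, 67.4000°)

set_pose: (x, y, θ) = (0.9200, 2.1400, 316.2000°), ρ = 7.59
turn_left(148.4°): centre at ρ to the left, rotate +148.4° → (13.5183, 9.5314, 464.6000° ≡ 104.6000°)
turn_right(37.2°): centre at ρ to the right, rotate −37.2° → (13.8560, 14.3614, 67.4000°)
go_straight(5.29): x += 5.29·cos θ, y += 5.29·sin θ → (15.8889, 19.2452, 67.4000°)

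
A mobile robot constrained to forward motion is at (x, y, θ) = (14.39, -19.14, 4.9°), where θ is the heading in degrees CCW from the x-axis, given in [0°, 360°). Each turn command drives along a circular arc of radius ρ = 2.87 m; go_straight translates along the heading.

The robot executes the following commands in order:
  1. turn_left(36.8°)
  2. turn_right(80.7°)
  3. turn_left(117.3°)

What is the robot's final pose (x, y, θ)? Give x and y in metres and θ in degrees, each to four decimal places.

(24.3859, -16.6874, 78.3000°)

set_pose: (x, y, θ) = (14.3900, -19.1400, 4.9000°), ρ = 2.87
turn_left(36.8°): centre at ρ to the left, rotate +36.8° → (16.0541, -18.4233, 41.7000°)
turn_right(80.7°): centre at ρ to the right, rotate −80.7° → (19.7694, -18.3358, -39.0000° ≡ 321.0000°)
turn_left(117.3°): centre at ρ to the left, rotate +117.3° → (24.3859, -16.6874, 438.3000° ≡ 78.3000°)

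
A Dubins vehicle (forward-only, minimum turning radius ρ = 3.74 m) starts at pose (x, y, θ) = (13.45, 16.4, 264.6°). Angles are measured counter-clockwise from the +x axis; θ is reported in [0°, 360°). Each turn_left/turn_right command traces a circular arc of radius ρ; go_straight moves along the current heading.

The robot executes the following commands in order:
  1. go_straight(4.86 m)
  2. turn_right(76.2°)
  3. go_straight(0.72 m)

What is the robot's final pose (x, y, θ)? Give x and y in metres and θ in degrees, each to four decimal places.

set_pose: (x, y, θ) = (13.4500, 16.4000, 264.6000°), ρ = 3.74
go_straight(4.86): x += 4.86·cos θ, y += 4.86·sin θ → (12.9926, 11.5616, 264.6000°)
turn_right(76.2°): centre at ρ to the right, rotate −76.2° → (9.8156, 8.2137, 188.4000°)
go_straight(0.72): x += 0.72·cos θ, y += 0.72·sin θ → (9.1033, 8.1085, 188.4000°)

(9.1033, 8.1085, 188.4000°)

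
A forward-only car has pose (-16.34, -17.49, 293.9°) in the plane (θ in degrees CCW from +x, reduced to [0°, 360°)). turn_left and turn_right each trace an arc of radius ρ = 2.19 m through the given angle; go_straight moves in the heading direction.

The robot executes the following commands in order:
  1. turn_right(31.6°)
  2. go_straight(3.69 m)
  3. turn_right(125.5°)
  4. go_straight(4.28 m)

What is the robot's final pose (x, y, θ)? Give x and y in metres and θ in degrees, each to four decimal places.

(-23.4558, -20.7006, 136.8000°)

set_pose: (x, y, θ) = (-16.3400, -17.4900, 293.9000°), ρ = 2.19
turn_right(31.6°): centre at ρ to the right, rotate −31.6° → (-16.1720, -18.6707, 262.3000°)
go_straight(3.69): x += 3.69·cos θ, y += 3.69·sin θ → (-16.6664, -22.3274, 262.3000°)
turn_right(125.5°): centre at ρ to the right, rotate −125.5° → (-20.3358, -23.6304, 136.8000°)
go_straight(4.28): x += 4.28·cos θ, y += 4.28·sin θ → (-23.4558, -20.7006, 136.8000°)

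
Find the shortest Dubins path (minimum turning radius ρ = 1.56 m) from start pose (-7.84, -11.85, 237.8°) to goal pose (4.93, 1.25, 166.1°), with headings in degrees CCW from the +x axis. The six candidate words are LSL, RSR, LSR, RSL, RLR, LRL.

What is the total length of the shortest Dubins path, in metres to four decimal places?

Let ψ = atan2(Δy, Δx) = atan2(13.10, 12.77) = 45.7308° be the start→goal bearing.
Normalize: d = |goal − start| / ρ = 18.294341/1.56 = 11.727141, α = (θ_start − ψ) mod 360° = 192.0692° = 3.352239 rad, β = (θ_goal − ψ) mod 360° = 120.3692° = 2.100838 rad.
Common terms: sin α = -0.209092, cos α = -0.977896, sin β = 0.862786, cos β = -0.505570, cos(α−β) = 0.313992, d² = 137.525846. Work in radians in the unit-radius frame; every candidate has L = ρ·(t + p + q).
LSL: p² = 2 + d² − 2cos(α−β) + 2d(sin α − sin β) = 113.757726; p = √p² = 10.665727; φ = atan2(cos β − cos α, d + sin α − sin β) = 0.044299 rad; t = (φ − α) mod 2π = 2.975245 rad, q = (β − φ) mod 2π = 2.056539 rad → L = 1.56·(2.975245 + 10.665727 + 2.056539) = 1.56·15.697511 = 24.488117 m
RSR: p² = 2 + d² − 2cos(α−β) + 2d(sin β − sin α) = 164.037997; p = √p² = 12.807732; φ = atan2(cos α − cos β, d − sin α + sin β) = -0.036887 rad; t = (α − φ) mod 2π = 3.389126 rad, q = (φ − β) mod 2π = 4.145460 rad → L = 1.56·(3.389126 + 12.807732 + 4.145460) = 1.56·20.342318 = 31.734017 m
LSR: p² = d² − 2 + 2cos(α−β) + 2d(sin α + sin β) = 151.485742; p = √p² = 12.307954; φ = atan2(−cos α − cos β, d + sin α + sin β) − atan2(−2, p) = 0.280340 rad; t = (φ − α) mod 2π = 3.211285 rad, q = (φ − β) mod 2π = 4.462686 rad → L = 1.56·(3.211285 + 12.307954 + 4.462686) = 1.56·19.981926 = 31.171805 m
RSL: p² = d² − 2 + 2cos(α−β) − 2d(sin α + sin β) = 120.821921; p = √p² = 10.991902; φ = atan2(cos α + cos β, d − sin α − sin β) − atan2(2, p) = -0.313156 rad; t = (α − φ) mod 2π = 3.665396 rad, q = (β − φ) mod 2π = 2.413995 rad → L = 1.56·(3.665396 + 10.991902 + 2.413995) = 1.56·17.071293 = 26.631217 m
RLR: c = (6 − d² + 2cos(α−β) + 2d(sin α − sin β))/8 = -19.504750, |c| > 1 → infeasible
LRL: c = (6 − d² + 2cos(α−β) − 2d(sin α − sin β))/8 = -13.219716, |c| > 1 → infeasible
Shortest: LSL with L = 24.488117 m ≈ 24.4881 m

24.4881 m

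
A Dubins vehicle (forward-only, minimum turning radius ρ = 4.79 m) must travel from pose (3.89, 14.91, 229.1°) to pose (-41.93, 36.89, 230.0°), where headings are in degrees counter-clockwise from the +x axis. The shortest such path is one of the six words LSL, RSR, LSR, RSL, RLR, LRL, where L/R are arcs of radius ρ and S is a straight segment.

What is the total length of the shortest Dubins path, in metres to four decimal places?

54.7432 m

Let ψ = atan2(Δy, Δx) = atan2(21.98, -45.82) = 154.3728° be the start→goal bearing.
Normalize: d = |goal − start| / ρ = 50.819217/4.79 = 10.609440, α = (θ_start − ψ) mod 360° = 74.7272° = 1.304235 rad, β = (θ_goal − ψ) mod 360° = 75.6272° = 1.319943 rad.
Common terms: sin α = 0.964682, cos α = 0.263415, sin β = 0.968701, cos β = 0.248230, cos(α−β) = 0.999877, d² = 112.560214. Work in radians in the unit-radius frame; every candidate has L = ρ·(t + p + q).
LSL: p² = 2 + d² − 2cos(α−β) + 2d(sin α − sin β) = 112.475192; p = √p² = 10.605432; φ = atan2(cos β − cos α, d + sin α − sin β) = -0.001432 rad; t = (φ − α) mod 2π = 4.977518 rad, q = (β − φ) mod 2π = 1.321375 rad → L = 4.79·(4.977518 + 10.605432 + 1.321375) = 4.79·16.904325 = 80.971719 m
RSR: p² = 2 + d² − 2cos(α−β) + 2d(sin β − sin α) = 112.645729; p = √p² = 10.613469; φ = atan2(cos α − cos β, d − sin α + sin β) = 0.001431 rad; t = (α − φ) mod 2π = 1.302805 rad, q = (φ − β) mod 2π = 4.964673 rad → L = 4.79·(1.302805 + 10.613469 + 4.964673) = 4.79·16.880947 = 80.859734 m
LSR: p² = d² − 2 + 2cos(α−β) + 2d(sin α + sin β) = 153.584200; p = √p² = 12.392909; φ = atan2(−cos α − cos β, d + sin α + sin β) − atan2(−2, p) = 0.119234 rad; t = (φ − α) mod 2π = 5.098184 rad, q = (φ − β) mod 2π = 5.082476 rad → L = 4.79·(5.098184 + 12.392909 + 5.082476) = 4.79·22.573569 = 108.127394 m
RSL: p² = d² − 2 + 2cos(α−β) − 2d(sin α + sin β) = 71.535734; p = √p² = 8.457880; φ = atan2(cos α + cos β, d − sin α − sin β) − atan2(2, p) = -0.173297 rad; t = (α − φ) mod 2π = 1.477532 rad, q = (β − φ) mod 2π = 1.493240 rad → L = 4.79·(1.477532 + 8.457880 + 1.493240) = 4.79·11.428652 = 54.743244 m
RLR: c = (6 − d² + 2cos(α−β) + 2d(sin α − sin β))/8 = -13.080716, |c| > 1 → infeasible
LRL: c = (6 − d² + 2cos(α−β) − 2d(sin α − sin β))/8 = -13.059399, |c| > 1 → infeasible
Shortest: RSL with L = 54.743244 m ≈ 54.7432 m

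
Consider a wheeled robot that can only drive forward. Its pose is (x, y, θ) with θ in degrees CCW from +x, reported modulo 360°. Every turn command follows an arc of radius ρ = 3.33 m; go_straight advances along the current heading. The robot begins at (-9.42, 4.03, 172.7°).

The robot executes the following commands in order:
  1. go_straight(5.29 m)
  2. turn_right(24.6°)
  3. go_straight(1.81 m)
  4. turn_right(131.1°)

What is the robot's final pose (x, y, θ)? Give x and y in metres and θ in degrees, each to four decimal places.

(-16.7542, 12.1461, 17.0000°)

set_pose: (x, y, θ) = (-9.4200, 4.0300, 172.7000°), ρ = 3.33
go_straight(5.29): x += 5.29·cos θ, y += 5.29·sin θ → (-14.6671, 4.7022, 172.7000°)
turn_right(24.6°): centre at ρ to the right, rotate −24.6° → (-16.0037, 5.1781, 148.1000°)
go_straight(1.81): x += 1.81·cos θ, y += 1.81·sin θ → (-17.5403, 6.1346, 148.1000°)
turn_right(131.1°): centre at ρ to the right, rotate −131.1° → (-16.7542, 12.1461, 17.0000°)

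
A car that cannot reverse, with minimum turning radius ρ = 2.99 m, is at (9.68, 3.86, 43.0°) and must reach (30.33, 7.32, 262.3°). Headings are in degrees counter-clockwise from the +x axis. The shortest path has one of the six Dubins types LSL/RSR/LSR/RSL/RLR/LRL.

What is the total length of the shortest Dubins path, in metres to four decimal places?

Let ψ = atan2(Δy, Δx) = atan2(3.46, 20.65) = 9.5118° be the start→goal bearing.
Normalize: d = |goal − start| / ρ = 20.937863/2.99 = 7.002630, α = (θ_start − ψ) mod 360° = 33.4882° = 0.584479 rad, β = (θ_goal − ψ) mod 360° = 252.7882° = 4.411986 rad.
Common terms: sin α = 0.551765, cos α = 0.834000, sin β = -0.955217, cos β = -0.295905, cos(α−β) = -0.773840, d² = 49.036823. Work in radians in the unit-radius frame; every candidate has L = ρ·(t + p + q).
LSL: p² = 2 + d² − 2cos(α−β) + 2d(sin α − sin β) = 73.690184; p = √p² = 8.584299; φ = atan2(cos β − cos α, d + sin α − sin β) = -0.132008 rad; t = (φ − α) mod 2π = 5.566698 rad, q = (β − φ) mod 2π = 4.543994 rad → L = 2.99·(5.566698 + 8.584299 + 4.543994) = 2.99·18.694991 = 55.898023 m
RSR: p² = 2 + d² − 2cos(α−β) + 2d(sin β − sin α) = 31.478822; p = √p² = 5.610599; φ = atan2(cos α − cos β, d − sin α + sin β) = 0.202774 rad; t = (α − φ) mod 2π = 0.381705 rad, q = (φ − β) mod 2π = 2.073973 rad → L = 2.99·(0.381705 + 5.610599 + 2.073973) = 2.99·8.066277 = 24.118169 m
LSR: p² = d² − 2 + 2cos(α−β) + 2d(sin α + sin β) = 39.838689; p = √p² = 6.311790; φ = atan2(−cos α − cos β, d + sin α + sin β) − atan2(−2, p) = 0.225499 rad; t = (φ − α) mod 2π = 5.924205 rad, q = (φ − β) mod 2π = 2.096698 rad → L = 2.99·(5.924205 + 6.311790 + 2.096698) = 2.99·14.332693 = 42.854752 m
RSL: p² = d² − 2 + 2cos(α−β) − 2d(sin α + sin β) = 51.139596; p = √p² = 7.151195; φ = atan2(cos α + cos β, d − sin α − sin β) − atan2(2, p) = -0.200178 rad; t = (α − φ) mod 2π = 0.784657 rad, q = (β − φ) mod 2π = 4.612164 rad → L = 2.99·(0.784657 + 7.151195 + 4.612164) = 2.99·12.548016 = 37.518568 m
RLR: c = (6 − d² + 2cos(α−β) + 2d(sin α − sin β))/8 = -2.934853, |c| > 1 → infeasible
LRL: c = (6 − d² + 2cos(α−β) − 2d(sin α − sin β))/8 = -8.211273, |c| > 1 → infeasible
Shortest: RSR with L = 24.118169 m ≈ 24.1182 m

24.1182 m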